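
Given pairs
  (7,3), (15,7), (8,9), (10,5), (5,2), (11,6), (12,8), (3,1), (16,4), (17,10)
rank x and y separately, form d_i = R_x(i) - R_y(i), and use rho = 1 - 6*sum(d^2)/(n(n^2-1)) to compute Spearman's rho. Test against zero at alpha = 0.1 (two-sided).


Step 1: Rank x and y separately (midranks; no ties here).
rank(x): 7->3, 15->8, 8->4, 10->5, 5->2, 11->6, 12->7, 3->1, 16->9, 17->10
rank(y): 3->3, 7->7, 9->9, 5->5, 2->2, 6->6, 8->8, 1->1, 4->4, 10->10
Step 2: d_i = R_x(i) - R_y(i); compute d_i^2.
  (3-3)^2=0, (8-7)^2=1, (4-9)^2=25, (5-5)^2=0, (2-2)^2=0, (6-6)^2=0, (7-8)^2=1, (1-1)^2=0, (9-4)^2=25, (10-10)^2=0
sum(d^2) = 52.
Step 3: rho = 1 - 6*52 / (10*(10^2 - 1)) = 1 - 312/990 = 0.684848.
Step 4: Under H0, t = rho * sqrt((n-2)/(1-rho^2)) = 2.6583 ~ t(8).
Step 5: Two-sided p-value from the t-distribution with 8 df = 0.028883.
Step 6: alpha = 0.1. reject H0.

rho = 0.6848, p = 0.028883, reject H0 at alpha = 0.1.


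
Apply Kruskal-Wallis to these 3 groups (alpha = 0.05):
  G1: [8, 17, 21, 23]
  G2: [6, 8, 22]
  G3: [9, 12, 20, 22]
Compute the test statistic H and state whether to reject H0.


Step 1: Combine all N = 11 observations and assign midranks.
sorted (value, group, rank): (6,G2,1), (8,G1,2.5), (8,G2,2.5), (9,G3,4), (12,G3,5), (17,G1,6), (20,G3,7), (21,G1,8), (22,G2,9.5), (22,G3,9.5), (23,G1,11)
Step 2: Sum ranks within each group.
R_1 = 27.5 (n_1 = 4)
R_2 = 13 (n_2 = 3)
R_3 = 25.5 (n_3 = 4)
Step 3: H = 12/(N(N+1)) * sum(R_i^2/n_i) - 3(N+1)
     = 12/(11*12) * (27.5^2/4 + 13^2/3 + 25.5^2/4) - 3*12
     = 0.090909 * 407.958 - 36
     = 1.087121.
Step 4: Ties present; correction factor C = 1 - 12/(11^3 - 11) = 0.990909. Corrected H = 1.087121 / 0.990909 = 1.097095.
Step 5: Under H0, H ~ chi^2(2); p-value = 0.577788.
Step 6: alpha = 0.05. fail to reject H0.

H = 1.0971, df = 2, p = 0.577788, fail to reject H0.


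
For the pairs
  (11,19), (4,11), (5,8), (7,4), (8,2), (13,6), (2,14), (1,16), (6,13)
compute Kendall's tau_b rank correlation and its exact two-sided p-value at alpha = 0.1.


Step 1: Enumerate the 36 unordered pairs (i,j) with i<j and classify each by sign(x_j-x_i) * sign(y_j-y_i).
  (1,2):dx=-7,dy=-8->C; (1,3):dx=-6,dy=-11->C; (1,4):dx=-4,dy=-15->C; (1,5):dx=-3,dy=-17->C
  (1,6):dx=+2,dy=-13->D; (1,7):dx=-9,dy=-5->C; (1,8):dx=-10,dy=-3->C; (1,9):dx=-5,dy=-6->C
  (2,3):dx=+1,dy=-3->D; (2,4):dx=+3,dy=-7->D; (2,5):dx=+4,dy=-9->D; (2,6):dx=+9,dy=-5->D
  (2,7):dx=-2,dy=+3->D; (2,8):dx=-3,dy=+5->D; (2,9):dx=+2,dy=+2->C; (3,4):dx=+2,dy=-4->D
  (3,5):dx=+3,dy=-6->D; (3,6):dx=+8,dy=-2->D; (3,7):dx=-3,dy=+6->D; (3,8):dx=-4,dy=+8->D
  (3,9):dx=+1,dy=+5->C; (4,5):dx=+1,dy=-2->D; (4,6):dx=+6,dy=+2->C; (4,7):dx=-5,dy=+10->D
  (4,8):dx=-6,dy=+12->D; (4,9):dx=-1,dy=+9->D; (5,6):dx=+5,dy=+4->C; (5,7):dx=-6,dy=+12->D
  (5,8):dx=-7,dy=+14->D; (5,9):dx=-2,dy=+11->D; (6,7):dx=-11,dy=+8->D; (6,8):dx=-12,dy=+10->D
  (6,9):dx=-7,dy=+7->D; (7,8):dx=-1,dy=+2->D; (7,9):dx=+4,dy=-1->D; (8,9):dx=+5,dy=-3->D
Step 2: C = 11, D = 25, total pairs = 36.
Step 3: tau = (C - D)/(n(n-1)/2) = (11 - 25)/36 = -0.388889.
Step 4: Exact two-sided p-value (enumerate n! = 362880 permutations of y under H0): p = 0.180181.
Step 5: alpha = 0.1. fail to reject H0.

tau_b = -0.3889 (C=11, D=25), p = 0.180181, fail to reject H0.


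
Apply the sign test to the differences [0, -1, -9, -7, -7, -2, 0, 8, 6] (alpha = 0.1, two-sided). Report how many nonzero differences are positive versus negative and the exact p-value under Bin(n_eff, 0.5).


Step 1: Discard zero differences. Original n = 9; n_eff = number of nonzero differences = 7.
Nonzero differences (with sign): -1, -9, -7, -7, -2, +8, +6
Step 2: Count signs: positive = 2, negative = 5.
Step 3: Under H0: P(positive) = 0.5, so the number of positives S ~ Bin(7, 0.5).
Step 4: Two-sided exact p-value = sum of Bin(7,0.5) probabilities at or below the observed probability = 0.453125.
Step 5: alpha = 0.1. fail to reject H0.

n_eff = 7, pos = 2, neg = 5, p = 0.453125, fail to reject H0.


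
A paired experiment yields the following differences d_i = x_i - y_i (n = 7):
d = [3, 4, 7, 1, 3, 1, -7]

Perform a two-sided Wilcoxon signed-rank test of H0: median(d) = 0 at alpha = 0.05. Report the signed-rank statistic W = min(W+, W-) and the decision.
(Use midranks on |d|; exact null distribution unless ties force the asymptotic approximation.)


Step 1: Drop any zero differences (none here) and take |d_i|.
|d| = [3, 4, 7, 1, 3, 1, 7]
Step 2: Midrank |d_i| (ties get averaged ranks).
ranks: |3|->3.5, |4|->5, |7|->6.5, |1|->1.5, |3|->3.5, |1|->1.5, |7|->6.5
Step 3: Attach original signs; sum ranks with positive sign and with negative sign.
W+ = 3.5 + 5 + 6.5 + 1.5 + 3.5 + 1.5 = 21.5
W- = 6.5 = 6.5
(Check: W+ + W- = 28 should equal n(n+1)/2 = 28.)
Step 4: Test statistic W = min(W+, W-) = 6.5.
Step 5: Ties in |d|, so use the tie-corrected normal approximation.
        E[W] = n(n+1)/4 = 7*8/4 = 14.
        Tie groups: |d|=1 (t=2), |d|=3 (t=2), |d|=7 (t=2); sum(t^3 - t) = 18.
        Var[W] = n(n+1)(2n+1)/24 - sum(t^3-t)/48 = 840/24 - 18/48 = 34.625.
        z = (W - E[W]) / sqrt(Var[W]) = (6.5 - 14) / 5.8843 = -1.2746.
        Two-sided p = 2*Phi(z) = 0.202459.
Step 6: alpha = 0.05. fail to reject H0.

W+ = 21.5, W- = 6.5, W = min = 6.5, p = 0.202459, fail to reject H0.


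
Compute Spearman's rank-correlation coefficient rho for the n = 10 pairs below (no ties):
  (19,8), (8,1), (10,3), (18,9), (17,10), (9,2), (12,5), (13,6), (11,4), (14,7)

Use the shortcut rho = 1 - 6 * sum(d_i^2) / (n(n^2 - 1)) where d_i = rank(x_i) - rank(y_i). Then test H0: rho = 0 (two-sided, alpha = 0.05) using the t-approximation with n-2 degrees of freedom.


Step 1: Rank x and y separately (midranks; no ties here).
rank(x): 19->10, 8->1, 10->3, 18->9, 17->8, 9->2, 12->5, 13->6, 11->4, 14->7
rank(y): 8->8, 1->1, 3->3, 9->9, 10->10, 2->2, 5->5, 6->6, 4->4, 7->7
Step 2: d_i = R_x(i) - R_y(i); compute d_i^2.
  (10-8)^2=4, (1-1)^2=0, (3-3)^2=0, (9-9)^2=0, (8-10)^2=4, (2-2)^2=0, (5-5)^2=0, (6-6)^2=0, (4-4)^2=0, (7-7)^2=0
sum(d^2) = 8.
Step 3: rho = 1 - 6*8 / (10*(10^2 - 1)) = 1 - 48/990 = 0.951515.
Step 4: Under H0, t = rho * sqrt((n-2)/(1-rho^2)) = 8.7493 ~ t(8).
Step 5: Two-sided p-value from the t-distribution with 8 df = 0.000023.
Step 6: alpha = 0.05. reject H0.

rho = 0.9515, p = 0.000023, reject H0 at alpha = 0.05.


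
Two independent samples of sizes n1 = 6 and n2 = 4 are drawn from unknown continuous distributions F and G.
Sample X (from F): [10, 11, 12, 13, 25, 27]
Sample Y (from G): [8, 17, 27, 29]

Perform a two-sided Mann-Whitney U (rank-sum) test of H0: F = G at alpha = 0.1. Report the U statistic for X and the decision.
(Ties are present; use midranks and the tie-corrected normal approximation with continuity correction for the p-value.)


Step 1: Combine and sort all 10 observations; assign midranks.
sorted (value, group): (8,Y), (10,X), (11,X), (12,X), (13,X), (17,Y), (25,X), (27,X), (27,Y), (29,Y)
ranks: 8->1, 10->2, 11->3, 12->4, 13->5, 17->6, 25->7, 27->8.5, 27->8.5, 29->10
Step 2: Rank sum for X: R1 = 2 + 3 + 4 + 5 + 7 + 8.5 = 29.5.
Step 3: U_X = R1 - n1(n1+1)/2 = 29.5 - 6*7/2 = 29.5 - 21 = 8.5.
       U_Y = n1*n2 - U_X = 24 - 8.5 = 15.5.
Step 4: Ties are present, so use the tie-corrected normal approximation (with continuity correction) for the p-value.
Step 5: p-value = 0.521166; compare to alpha = 0.1. fail to reject H0.

U_X = 8.5, p = 0.521166, fail to reject H0 at alpha = 0.1.


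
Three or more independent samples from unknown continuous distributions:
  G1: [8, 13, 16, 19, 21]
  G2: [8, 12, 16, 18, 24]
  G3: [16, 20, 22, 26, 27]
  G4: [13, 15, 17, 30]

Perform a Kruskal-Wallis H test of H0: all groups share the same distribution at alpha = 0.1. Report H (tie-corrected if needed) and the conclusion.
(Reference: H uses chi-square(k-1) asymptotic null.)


Step 1: Combine all N = 19 observations and assign midranks.
sorted (value, group, rank): (8,G1,1.5), (8,G2,1.5), (12,G2,3), (13,G1,4.5), (13,G4,4.5), (15,G4,6), (16,G1,8), (16,G2,8), (16,G3,8), (17,G4,10), (18,G2,11), (19,G1,12), (20,G3,13), (21,G1,14), (22,G3,15), (24,G2,16), (26,G3,17), (27,G3,18), (30,G4,19)
Step 2: Sum ranks within each group.
R_1 = 40 (n_1 = 5)
R_2 = 39.5 (n_2 = 5)
R_3 = 71 (n_3 = 5)
R_4 = 39.5 (n_4 = 4)
Step 3: H = 12/(N(N+1)) * sum(R_i^2/n_i) - 3(N+1)
     = 12/(19*20) * (40^2/5 + 39.5^2/5 + 71^2/5 + 39.5^2/4) - 3*20
     = 0.031579 * 2030.31 - 60
     = 4.115132.
Step 4: Ties present; correction factor C = 1 - 36/(19^3 - 19) = 0.994737. Corrected H = 4.115132 / 0.994737 = 4.136905.
Step 5: Under H0, H ~ chi^2(3); p-value = 0.247055.
Step 6: alpha = 0.1. fail to reject H0.

H = 4.1369, df = 3, p = 0.247055, fail to reject H0.


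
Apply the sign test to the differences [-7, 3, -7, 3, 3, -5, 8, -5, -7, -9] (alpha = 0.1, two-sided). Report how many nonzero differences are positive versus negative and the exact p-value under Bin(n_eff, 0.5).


Step 1: Discard zero differences. Original n = 10; n_eff = number of nonzero differences = 10.
Nonzero differences (with sign): -7, +3, -7, +3, +3, -5, +8, -5, -7, -9
Step 2: Count signs: positive = 4, negative = 6.
Step 3: Under H0: P(positive) = 0.5, so the number of positives S ~ Bin(10, 0.5).
Step 4: Two-sided exact p-value = sum of Bin(10,0.5) probabilities at or below the observed probability = 0.753906.
Step 5: alpha = 0.1. fail to reject H0.

n_eff = 10, pos = 4, neg = 6, p = 0.753906, fail to reject H0.


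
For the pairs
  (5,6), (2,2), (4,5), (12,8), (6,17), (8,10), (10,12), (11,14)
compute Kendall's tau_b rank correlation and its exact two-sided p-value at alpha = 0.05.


Step 1: Enumerate the 28 unordered pairs (i,j) with i<j and classify each by sign(x_j-x_i) * sign(y_j-y_i).
  (1,2):dx=-3,dy=-4->C; (1,3):dx=-1,dy=-1->C; (1,4):dx=+7,dy=+2->C; (1,5):dx=+1,dy=+11->C
  (1,6):dx=+3,dy=+4->C; (1,7):dx=+5,dy=+6->C; (1,8):dx=+6,dy=+8->C; (2,3):dx=+2,dy=+3->C
  (2,4):dx=+10,dy=+6->C; (2,5):dx=+4,dy=+15->C; (2,6):dx=+6,dy=+8->C; (2,7):dx=+8,dy=+10->C
  (2,8):dx=+9,dy=+12->C; (3,4):dx=+8,dy=+3->C; (3,5):dx=+2,dy=+12->C; (3,6):dx=+4,dy=+5->C
  (3,7):dx=+6,dy=+7->C; (3,8):dx=+7,dy=+9->C; (4,5):dx=-6,dy=+9->D; (4,6):dx=-4,dy=+2->D
  (4,7):dx=-2,dy=+4->D; (4,8):dx=-1,dy=+6->D; (5,6):dx=+2,dy=-7->D; (5,7):dx=+4,dy=-5->D
  (5,8):dx=+5,dy=-3->D; (6,7):dx=+2,dy=+2->C; (6,8):dx=+3,dy=+4->C; (7,8):dx=+1,dy=+2->C
Step 2: C = 21, D = 7, total pairs = 28.
Step 3: tau = (C - D)/(n(n-1)/2) = (21 - 7)/28 = 0.500000.
Step 4: Exact two-sided p-value (enumerate n! = 40320 permutations of y under H0): p = 0.108681.
Step 5: alpha = 0.05. fail to reject H0.

tau_b = 0.5000 (C=21, D=7), p = 0.108681, fail to reject H0.


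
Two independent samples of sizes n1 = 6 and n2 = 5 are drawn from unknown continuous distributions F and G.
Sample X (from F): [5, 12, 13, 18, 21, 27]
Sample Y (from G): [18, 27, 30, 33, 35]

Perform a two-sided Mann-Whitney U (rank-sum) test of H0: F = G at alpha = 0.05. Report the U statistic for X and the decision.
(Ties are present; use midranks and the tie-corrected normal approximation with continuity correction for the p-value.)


Step 1: Combine and sort all 11 observations; assign midranks.
sorted (value, group): (5,X), (12,X), (13,X), (18,X), (18,Y), (21,X), (27,X), (27,Y), (30,Y), (33,Y), (35,Y)
ranks: 5->1, 12->2, 13->3, 18->4.5, 18->4.5, 21->6, 27->7.5, 27->7.5, 30->9, 33->10, 35->11
Step 2: Rank sum for X: R1 = 1 + 2 + 3 + 4.5 + 6 + 7.5 = 24.
Step 3: U_X = R1 - n1(n1+1)/2 = 24 - 6*7/2 = 24 - 21 = 3.
       U_Y = n1*n2 - U_X = 30 - 3 = 27.
Step 4: Ties are present, so use the tie-corrected normal approximation (with continuity correction) for the p-value.
Step 5: p-value = 0.034926; compare to alpha = 0.05. reject H0.

U_X = 3, p = 0.034926, reject H0 at alpha = 0.05.


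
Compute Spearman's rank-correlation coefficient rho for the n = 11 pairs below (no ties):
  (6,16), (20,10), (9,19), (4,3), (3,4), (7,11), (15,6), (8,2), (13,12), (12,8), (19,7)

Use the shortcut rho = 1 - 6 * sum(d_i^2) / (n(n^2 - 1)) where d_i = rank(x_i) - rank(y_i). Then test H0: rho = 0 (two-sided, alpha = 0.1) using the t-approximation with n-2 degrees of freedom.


Step 1: Rank x and y separately (midranks; no ties here).
rank(x): 6->3, 20->11, 9->6, 4->2, 3->1, 7->4, 15->9, 8->5, 13->8, 12->7, 19->10
rank(y): 16->10, 10->7, 19->11, 3->2, 4->3, 11->8, 6->4, 2->1, 12->9, 8->6, 7->5
Step 2: d_i = R_x(i) - R_y(i); compute d_i^2.
  (3-10)^2=49, (11-7)^2=16, (6-11)^2=25, (2-2)^2=0, (1-3)^2=4, (4-8)^2=16, (9-4)^2=25, (5-1)^2=16, (8-9)^2=1, (7-6)^2=1, (10-5)^2=25
sum(d^2) = 178.
Step 3: rho = 1 - 6*178 / (11*(11^2 - 1)) = 1 - 1068/1320 = 0.190909.
Step 4: Under H0, t = rho * sqrt((n-2)/(1-rho^2)) = 0.5835 ~ t(9).
Step 5: Two-sided p-value from the t-distribution with 9 df = 0.573913.
Step 6: alpha = 0.1. fail to reject H0.

rho = 0.1909, p = 0.573913, fail to reject H0 at alpha = 0.1.


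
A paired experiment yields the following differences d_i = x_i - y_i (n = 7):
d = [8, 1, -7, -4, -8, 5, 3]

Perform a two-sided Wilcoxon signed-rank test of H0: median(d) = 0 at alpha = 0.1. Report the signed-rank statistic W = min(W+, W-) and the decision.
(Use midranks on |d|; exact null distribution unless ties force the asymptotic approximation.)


Step 1: Drop any zero differences (none here) and take |d_i|.
|d| = [8, 1, 7, 4, 8, 5, 3]
Step 2: Midrank |d_i| (ties get averaged ranks).
ranks: |8|->6.5, |1|->1, |7|->5, |4|->3, |8|->6.5, |5|->4, |3|->2
Step 3: Attach original signs; sum ranks with positive sign and with negative sign.
W+ = 6.5 + 1 + 4 + 2 = 13.5
W- = 5 + 3 + 6.5 = 14.5
(Check: W+ + W- = 28 should equal n(n+1)/2 = 28.)
Step 4: Test statistic W = min(W+, W-) = 13.5.
Step 5: Ties in |d|, so use the tie-corrected normal approximation.
        E[W] = n(n+1)/4 = 7*8/4 = 14.
        Tie groups: |d|=8 (t=2); sum(t^3 - t) = 6.
        Var[W] = n(n+1)(2n+1)/24 - sum(t^3-t)/48 = 840/24 - 6/48 = 34.875.
        z = (W - E[W]) / sqrt(Var[W]) = (13.5 - 14) / 5.9055 = -0.0847.
        Two-sided p = 2*Phi(z) = 0.932526.
Step 6: alpha = 0.1. fail to reject H0.

W+ = 13.5, W- = 14.5, W = min = 13.5, p = 0.932526, fail to reject H0.


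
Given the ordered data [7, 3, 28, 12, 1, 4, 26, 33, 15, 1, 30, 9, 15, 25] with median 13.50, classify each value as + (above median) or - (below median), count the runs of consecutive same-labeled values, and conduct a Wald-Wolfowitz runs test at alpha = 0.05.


Step 1: Compute median = 13.50; label A = above, B = below.
Labels in order: BBABBBAAABABAA  (n_A = 7, n_B = 7)
Step 2: Count runs R = 8.
Step 3: Under H0 (random ordering), E[R] = 2*n_A*n_B/(n_A+n_B) + 1 = 2*7*7/14 + 1 = 8.0000.
        Var[R] = 2*n_A*n_B*(2*n_A*n_B - n_A - n_B) / ((n_A+n_B)^2 * (n_A+n_B-1)) = 8232/2548 = 3.2308.
        SD[R] = 1.7974.
Step 4: R = E[R], so z = 0 with no continuity correction.
Step 5: Two-sided p-value via normal approximation = 2*(1 - Phi(|z|)) = 1.000000.
Step 6: alpha = 0.05. fail to reject H0.

R = 8, z = 0.0000, p = 1.000000, fail to reject H0.


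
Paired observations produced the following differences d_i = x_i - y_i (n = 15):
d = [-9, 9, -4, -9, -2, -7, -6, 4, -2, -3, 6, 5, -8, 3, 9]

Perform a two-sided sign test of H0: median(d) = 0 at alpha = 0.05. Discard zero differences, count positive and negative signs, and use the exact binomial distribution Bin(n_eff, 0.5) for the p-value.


Step 1: Discard zero differences. Original n = 15; n_eff = number of nonzero differences = 15.
Nonzero differences (with sign): -9, +9, -4, -9, -2, -7, -6, +4, -2, -3, +6, +5, -8, +3, +9
Step 2: Count signs: positive = 6, negative = 9.
Step 3: Under H0: P(positive) = 0.5, so the number of positives S ~ Bin(15, 0.5).
Step 4: Two-sided exact p-value = sum of Bin(15,0.5) probabilities at or below the observed probability = 0.607239.
Step 5: alpha = 0.05. fail to reject H0.

n_eff = 15, pos = 6, neg = 9, p = 0.607239, fail to reject H0.


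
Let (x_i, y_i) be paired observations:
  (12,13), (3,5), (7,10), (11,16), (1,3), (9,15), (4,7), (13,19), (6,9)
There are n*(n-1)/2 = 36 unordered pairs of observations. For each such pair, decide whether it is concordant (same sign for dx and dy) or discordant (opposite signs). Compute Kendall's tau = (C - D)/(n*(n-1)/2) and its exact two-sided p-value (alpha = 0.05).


Step 1: Enumerate the 36 unordered pairs (i,j) with i<j and classify each by sign(x_j-x_i) * sign(y_j-y_i).
  (1,2):dx=-9,dy=-8->C; (1,3):dx=-5,dy=-3->C; (1,4):dx=-1,dy=+3->D; (1,5):dx=-11,dy=-10->C
  (1,6):dx=-3,dy=+2->D; (1,7):dx=-8,dy=-6->C; (1,8):dx=+1,dy=+6->C; (1,9):dx=-6,dy=-4->C
  (2,3):dx=+4,dy=+5->C; (2,4):dx=+8,dy=+11->C; (2,5):dx=-2,dy=-2->C; (2,6):dx=+6,dy=+10->C
  (2,7):dx=+1,dy=+2->C; (2,8):dx=+10,dy=+14->C; (2,9):dx=+3,dy=+4->C; (3,4):dx=+4,dy=+6->C
  (3,5):dx=-6,dy=-7->C; (3,6):dx=+2,dy=+5->C; (3,7):dx=-3,dy=-3->C; (3,8):dx=+6,dy=+9->C
  (3,9):dx=-1,dy=-1->C; (4,5):dx=-10,dy=-13->C; (4,6):dx=-2,dy=-1->C; (4,7):dx=-7,dy=-9->C
  (4,8):dx=+2,dy=+3->C; (4,9):dx=-5,dy=-7->C; (5,6):dx=+8,dy=+12->C; (5,7):dx=+3,dy=+4->C
  (5,8):dx=+12,dy=+16->C; (5,9):dx=+5,dy=+6->C; (6,7):dx=-5,dy=-8->C; (6,8):dx=+4,dy=+4->C
  (6,9):dx=-3,dy=-6->C; (7,8):dx=+9,dy=+12->C; (7,9):dx=+2,dy=+2->C; (8,9):dx=-7,dy=-10->C
Step 2: C = 34, D = 2, total pairs = 36.
Step 3: tau = (C - D)/(n(n-1)/2) = (34 - 2)/36 = 0.888889.
Step 4: Exact two-sided p-value (enumerate n! = 362880 permutations of y under H0): p = 0.000243.
Step 5: alpha = 0.05. reject H0.

tau_b = 0.8889 (C=34, D=2), p = 0.000243, reject H0.


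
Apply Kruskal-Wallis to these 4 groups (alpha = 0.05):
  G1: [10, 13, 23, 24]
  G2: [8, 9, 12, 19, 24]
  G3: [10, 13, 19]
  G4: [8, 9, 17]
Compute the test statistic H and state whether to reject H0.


Step 1: Combine all N = 15 observations and assign midranks.
sorted (value, group, rank): (8,G2,1.5), (8,G4,1.5), (9,G2,3.5), (9,G4,3.5), (10,G1,5.5), (10,G3,5.5), (12,G2,7), (13,G1,8.5), (13,G3,8.5), (17,G4,10), (19,G2,11.5), (19,G3,11.5), (23,G1,13), (24,G1,14.5), (24,G2,14.5)
Step 2: Sum ranks within each group.
R_1 = 41.5 (n_1 = 4)
R_2 = 38 (n_2 = 5)
R_3 = 25.5 (n_3 = 3)
R_4 = 15 (n_4 = 3)
Step 3: H = 12/(N(N+1)) * sum(R_i^2/n_i) - 3(N+1)
     = 12/(15*16) * (41.5^2/4 + 38^2/5 + 25.5^2/3 + 15^2/3) - 3*16
     = 0.050000 * 1011.11 - 48
     = 2.555625.
Step 4: Ties present; correction factor C = 1 - 36/(15^3 - 15) = 0.989286. Corrected H = 2.555625 / 0.989286 = 2.583303.
Step 5: Under H0, H ~ chi^2(3); p-value = 0.460424.
Step 6: alpha = 0.05. fail to reject H0.

H = 2.5833, df = 3, p = 0.460424, fail to reject H0.


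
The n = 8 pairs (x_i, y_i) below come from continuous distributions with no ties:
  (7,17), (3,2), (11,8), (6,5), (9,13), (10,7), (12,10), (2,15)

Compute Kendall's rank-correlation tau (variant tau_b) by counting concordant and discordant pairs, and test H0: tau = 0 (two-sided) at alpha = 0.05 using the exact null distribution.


Step 1: Enumerate the 28 unordered pairs (i,j) with i<j and classify each by sign(x_j-x_i) * sign(y_j-y_i).
  (1,2):dx=-4,dy=-15->C; (1,3):dx=+4,dy=-9->D; (1,4):dx=-1,dy=-12->C; (1,5):dx=+2,dy=-4->D
  (1,6):dx=+3,dy=-10->D; (1,7):dx=+5,dy=-7->D; (1,8):dx=-5,dy=-2->C; (2,3):dx=+8,dy=+6->C
  (2,4):dx=+3,dy=+3->C; (2,5):dx=+6,dy=+11->C; (2,6):dx=+7,dy=+5->C; (2,7):dx=+9,dy=+8->C
  (2,8):dx=-1,dy=+13->D; (3,4):dx=-5,dy=-3->C; (3,5):dx=-2,dy=+5->D; (3,6):dx=-1,dy=-1->C
  (3,7):dx=+1,dy=+2->C; (3,8):dx=-9,dy=+7->D; (4,5):dx=+3,dy=+8->C; (4,6):dx=+4,dy=+2->C
  (4,7):dx=+6,dy=+5->C; (4,8):dx=-4,dy=+10->D; (5,6):dx=+1,dy=-6->D; (5,7):dx=+3,dy=-3->D
  (5,8):dx=-7,dy=+2->D; (6,7):dx=+2,dy=+3->C; (6,8):dx=-8,dy=+8->D; (7,8):dx=-10,dy=+5->D
Step 2: C = 15, D = 13, total pairs = 28.
Step 3: tau = (C - D)/(n(n-1)/2) = (15 - 13)/28 = 0.071429.
Step 4: Exact two-sided p-value (enumerate n! = 40320 permutations of y under H0): p = 0.904861.
Step 5: alpha = 0.05. fail to reject H0.

tau_b = 0.0714 (C=15, D=13), p = 0.904861, fail to reject H0.


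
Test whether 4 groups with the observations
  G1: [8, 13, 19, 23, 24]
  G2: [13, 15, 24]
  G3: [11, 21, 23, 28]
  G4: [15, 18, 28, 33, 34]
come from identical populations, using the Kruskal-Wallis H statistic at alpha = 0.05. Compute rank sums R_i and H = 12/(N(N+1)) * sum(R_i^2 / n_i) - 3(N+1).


Step 1: Combine all N = 17 observations and assign midranks.
sorted (value, group, rank): (8,G1,1), (11,G3,2), (13,G1,3.5), (13,G2,3.5), (15,G2,5.5), (15,G4,5.5), (18,G4,7), (19,G1,8), (21,G3,9), (23,G1,10.5), (23,G3,10.5), (24,G1,12.5), (24,G2,12.5), (28,G3,14.5), (28,G4,14.5), (33,G4,16), (34,G4,17)
Step 2: Sum ranks within each group.
R_1 = 35.5 (n_1 = 5)
R_2 = 21.5 (n_2 = 3)
R_3 = 36 (n_3 = 4)
R_4 = 60 (n_4 = 5)
Step 3: H = 12/(N(N+1)) * sum(R_i^2/n_i) - 3(N+1)
     = 12/(17*18) * (35.5^2/5 + 21.5^2/3 + 36^2/4 + 60^2/5) - 3*18
     = 0.039216 * 1450.13 - 54
     = 2.867974.
Step 4: Ties present; correction factor C = 1 - 30/(17^3 - 17) = 0.993873. Corrected H = 2.867974 / 0.993873 = 2.885656.
Step 5: Under H0, H ~ chi^2(3); p-value = 0.409593.
Step 6: alpha = 0.05. fail to reject H0.

H = 2.8857, df = 3, p = 0.409593, fail to reject H0.


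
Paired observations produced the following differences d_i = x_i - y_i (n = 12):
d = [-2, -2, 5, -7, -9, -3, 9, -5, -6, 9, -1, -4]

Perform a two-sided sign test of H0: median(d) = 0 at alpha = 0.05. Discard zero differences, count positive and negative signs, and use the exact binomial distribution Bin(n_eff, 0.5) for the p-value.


Step 1: Discard zero differences. Original n = 12; n_eff = number of nonzero differences = 12.
Nonzero differences (with sign): -2, -2, +5, -7, -9, -3, +9, -5, -6, +9, -1, -4
Step 2: Count signs: positive = 3, negative = 9.
Step 3: Under H0: P(positive) = 0.5, so the number of positives S ~ Bin(12, 0.5).
Step 4: Two-sided exact p-value = sum of Bin(12,0.5) probabilities at or below the observed probability = 0.145996.
Step 5: alpha = 0.05. fail to reject H0.

n_eff = 12, pos = 3, neg = 9, p = 0.145996, fail to reject H0.


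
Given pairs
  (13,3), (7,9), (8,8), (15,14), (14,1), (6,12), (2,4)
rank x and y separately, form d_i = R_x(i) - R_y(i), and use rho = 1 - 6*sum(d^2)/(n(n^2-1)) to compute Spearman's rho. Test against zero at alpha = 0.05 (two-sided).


Step 1: Rank x and y separately (midranks; no ties here).
rank(x): 13->5, 7->3, 8->4, 15->7, 14->6, 6->2, 2->1
rank(y): 3->2, 9->5, 8->4, 14->7, 1->1, 12->6, 4->3
Step 2: d_i = R_x(i) - R_y(i); compute d_i^2.
  (5-2)^2=9, (3-5)^2=4, (4-4)^2=0, (7-7)^2=0, (6-1)^2=25, (2-6)^2=16, (1-3)^2=4
sum(d^2) = 58.
Step 3: rho = 1 - 6*58 / (7*(7^2 - 1)) = 1 - 348/336 = -0.035714.
Step 4: Under H0, t = rho * sqrt((n-2)/(1-rho^2)) = -0.0799 ~ t(5).
Step 5: Two-sided p-value from the t-distribution with 5 df = 0.939408.
Step 6: alpha = 0.05. fail to reject H0.

rho = -0.0357, p = 0.939408, fail to reject H0 at alpha = 0.05.


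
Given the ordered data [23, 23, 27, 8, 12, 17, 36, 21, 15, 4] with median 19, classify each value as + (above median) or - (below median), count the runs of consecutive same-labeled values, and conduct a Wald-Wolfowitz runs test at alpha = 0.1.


Step 1: Compute median = 19; label A = above, B = below.
Labels in order: AAABBBAABB  (n_A = 5, n_B = 5)
Step 2: Count runs R = 4.
Step 3: Under H0 (random ordering), E[R] = 2*n_A*n_B/(n_A+n_B) + 1 = 2*5*5/10 + 1 = 6.0000.
        Var[R] = 2*n_A*n_B*(2*n_A*n_B - n_A - n_B) / ((n_A+n_B)^2 * (n_A+n_B-1)) = 2000/900 = 2.2222.
        SD[R] = 1.4907.
Step 4: Continuity-corrected z = (R + 0.5 - E[R]) / SD[R] = (4 + 0.5 - 6.0000) / 1.4907 = -1.0062.
Step 5: Two-sided p-value via normal approximation = 2*(1 - Phi(|z|)) = 0.314305.
Step 6: alpha = 0.1. fail to reject H0.

R = 4, z = -1.0062, p = 0.314305, fail to reject H0.


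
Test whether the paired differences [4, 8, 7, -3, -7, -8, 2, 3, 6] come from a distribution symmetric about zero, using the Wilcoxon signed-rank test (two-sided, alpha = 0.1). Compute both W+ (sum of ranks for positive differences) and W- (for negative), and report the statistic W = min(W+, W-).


Step 1: Drop any zero differences (none here) and take |d_i|.
|d| = [4, 8, 7, 3, 7, 8, 2, 3, 6]
Step 2: Midrank |d_i| (ties get averaged ranks).
ranks: |4|->4, |8|->8.5, |7|->6.5, |3|->2.5, |7|->6.5, |8|->8.5, |2|->1, |3|->2.5, |6|->5
Step 3: Attach original signs; sum ranks with positive sign and with negative sign.
W+ = 4 + 8.5 + 6.5 + 1 + 2.5 + 5 = 27.5
W- = 2.5 + 6.5 + 8.5 = 17.5
(Check: W+ + W- = 45 should equal n(n+1)/2 = 45.)
Step 4: Test statistic W = min(W+, W-) = 17.5.
Step 5: Ties in |d|, so use the tie-corrected normal approximation.
        E[W] = n(n+1)/4 = 9*10/4 = 22.5.
        Tie groups: |d|=3 (t=2), |d|=7 (t=2), |d|=8 (t=2); sum(t^3 - t) = 18.
        Var[W] = n(n+1)(2n+1)/24 - sum(t^3-t)/48 = 1710/24 - 18/48 = 70.875.
        z = (W - E[W]) / sqrt(Var[W]) = (17.5 - 22.5) / 8.4187 = -0.5939.
        Two-sided p = 2*Phi(z) = 0.552570.
Step 6: alpha = 0.1. fail to reject H0.

W+ = 27.5, W- = 17.5, W = min = 17.5, p = 0.552570, fail to reject H0.


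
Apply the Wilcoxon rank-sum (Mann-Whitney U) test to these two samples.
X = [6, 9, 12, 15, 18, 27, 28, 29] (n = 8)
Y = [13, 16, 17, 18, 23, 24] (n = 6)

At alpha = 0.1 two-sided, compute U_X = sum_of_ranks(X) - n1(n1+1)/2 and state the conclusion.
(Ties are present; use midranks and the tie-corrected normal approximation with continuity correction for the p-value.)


Step 1: Combine and sort all 14 observations; assign midranks.
sorted (value, group): (6,X), (9,X), (12,X), (13,Y), (15,X), (16,Y), (17,Y), (18,X), (18,Y), (23,Y), (24,Y), (27,X), (28,X), (29,X)
ranks: 6->1, 9->2, 12->3, 13->4, 15->5, 16->6, 17->7, 18->8.5, 18->8.5, 23->10, 24->11, 27->12, 28->13, 29->14
Step 2: Rank sum for X: R1 = 1 + 2 + 3 + 5 + 8.5 + 12 + 13 + 14 = 58.5.
Step 3: U_X = R1 - n1(n1+1)/2 = 58.5 - 8*9/2 = 58.5 - 36 = 22.5.
       U_Y = n1*n2 - U_X = 48 - 22.5 = 25.5.
Step 4: Ties are present, so use the tie-corrected normal approximation (with continuity correction) for the p-value.
Step 5: p-value = 0.897167; compare to alpha = 0.1. fail to reject H0.

U_X = 22.5, p = 0.897167, fail to reject H0 at alpha = 0.1.


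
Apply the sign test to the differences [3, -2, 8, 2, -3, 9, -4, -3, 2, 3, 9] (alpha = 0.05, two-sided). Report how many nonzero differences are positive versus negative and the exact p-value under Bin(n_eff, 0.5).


Step 1: Discard zero differences. Original n = 11; n_eff = number of nonzero differences = 11.
Nonzero differences (with sign): +3, -2, +8, +2, -3, +9, -4, -3, +2, +3, +9
Step 2: Count signs: positive = 7, negative = 4.
Step 3: Under H0: P(positive) = 0.5, so the number of positives S ~ Bin(11, 0.5).
Step 4: Two-sided exact p-value = sum of Bin(11,0.5) probabilities at or below the observed probability = 0.548828.
Step 5: alpha = 0.05. fail to reject H0.

n_eff = 11, pos = 7, neg = 4, p = 0.548828, fail to reject H0.


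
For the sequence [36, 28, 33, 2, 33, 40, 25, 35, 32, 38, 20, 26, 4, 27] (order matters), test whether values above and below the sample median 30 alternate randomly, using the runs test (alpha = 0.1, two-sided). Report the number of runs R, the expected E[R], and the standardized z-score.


Step 1: Compute median = 30; label A = above, B = below.
Labels in order: ABABAABAAABBBB  (n_A = 7, n_B = 7)
Step 2: Count runs R = 8.
Step 3: Under H0 (random ordering), E[R] = 2*n_A*n_B/(n_A+n_B) + 1 = 2*7*7/14 + 1 = 8.0000.
        Var[R] = 2*n_A*n_B*(2*n_A*n_B - n_A - n_B) / ((n_A+n_B)^2 * (n_A+n_B-1)) = 8232/2548 = 3.2308.
        SD[R] = 1.7974.
Step 4: R = E[R], so z = 0 with no continuity correction.
Step 5: Two-sided p-value via normal approximation = 2*(1 - Phi(|z|)) = 1.000000.
Step 6: alpha = 0.1. fail to reject H0.

R = 8, z = 0.0000, p = 1.000000, fail to reject H0.


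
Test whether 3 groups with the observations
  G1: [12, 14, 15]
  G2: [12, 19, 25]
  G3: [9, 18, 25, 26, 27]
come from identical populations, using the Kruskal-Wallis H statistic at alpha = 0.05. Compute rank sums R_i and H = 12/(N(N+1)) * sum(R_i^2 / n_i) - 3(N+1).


Step 1: Combine all N = 11 observations and assign midranks.
sorted (value, group, rank): (9,G3,1), (12,G1,2.5), (12,G2,2.5), (14,G1,4), (15,G1,5), (18,G3,6), (19,G2,7), (25,G2,8.5), (25,G3,8.5), (26,G3,10), (27,G3,11)
Step 2: Sum ranks within each group.
R_1 = 11.5 (n_1 = 3)
R_2 = 18 (n_2 = 3)
R_3 = 36.5 (n_3 = 5)
Step 3: H = 12/(N(N+1)) * sum(R_i^2/n_i) - 3(N+1)
     = 12/(11*12) * (11.5^2/3 + 18^2/3 + 36.5^2/5) - 3*12
     = 0.090909 * 418.533 - 36
     = 2.048485.
Step 4: Ties present; correction factor C = 1 - 12/(11^3 - 11) = 0.990909. Corrected H = 2.048485 / 0.990909 = 2.067278.
Step 5: Under H0, H ~ chi^2(2); p-value = 0.355710.
Step 6: alpha = 0.05. fail to reject H0.

H = 2.0673, df = 2, p = 0.355710, fail to reject H0.


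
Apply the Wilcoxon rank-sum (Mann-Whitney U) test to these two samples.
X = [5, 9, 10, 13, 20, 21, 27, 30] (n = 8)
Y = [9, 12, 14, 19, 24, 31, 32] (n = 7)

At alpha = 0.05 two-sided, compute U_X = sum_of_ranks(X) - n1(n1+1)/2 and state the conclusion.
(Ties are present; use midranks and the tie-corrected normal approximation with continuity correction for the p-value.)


Step 1: Combine and sort all 15 observations; assign midranks.
sorted (value, group): (5,X), (9,X), (9,Y), (10,X), (12,Y), (13,X), (14,Y), (19,Y), (20,X), (21,X), (24,Y), (27,X), (30,X), (31,Y), (32,Y)
ranks: 5->1, 9->2.5, 9->2.5, 10->4, 12->5, 13->6, 14->7, 19->8, 20->9, 21->10, 24->11, 27->12, 30->13, 31->14, 32->15
Step 2: Rank sum for X: R1 = 1 + 2.5 + 4 + 6 + 9 + 10 + 12 + 13 = 57.5.
Step 3: U_X = R1 - n1(n1+1)/2 = 57.5 - 8*9/2 = 57.5 - 36 = 21.5.
       U_Y = n1*n2 - U_X = 56 - 21.5 = 34.5.
Step 4: Ties are present, so use the tie-corrected normal approximation (with continuity correction) for the p-value.
Step 5: p-value = 0.487064; compare to alpha = 0.05. fail to reject H0.

U_X = 21.5, p = 0.487064, fail to reject H0 at alpha = 0.05.


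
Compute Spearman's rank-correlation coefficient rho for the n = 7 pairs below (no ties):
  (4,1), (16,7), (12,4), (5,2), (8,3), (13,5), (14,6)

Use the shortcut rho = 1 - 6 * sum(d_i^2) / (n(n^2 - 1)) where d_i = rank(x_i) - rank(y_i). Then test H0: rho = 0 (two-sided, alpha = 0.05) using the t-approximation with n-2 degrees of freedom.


Step 1: Rank x and y separately (midranks; no ties here).
rank(x): 4->1, 16->7, 12->4, 5->2, 8->3, 13->5, 14->6
rank(y): 1->1, 7->7, 4->4, 2->2, 3->3, 5->5, 6->6
Step 2: d_i = R_x(i) - R_y(i); compute d_i^2.
  (1-1)^2=0, (7-7)^2=0, (4-4)^2=0, (2-2)^2=0, (3-3)^2=0, (5-5)^2=0, (6-6)^2=0
sum(d^2) = 0.
Step 3: rho = 1 - 6*0 / (7*(7^2 - 1)) = 1 - 0/336 = 1.000000.
Step 5: Two-sided p-value from the t-distribution with 5 df = 0.000000.
Step 6: alpha = 0.05. reject H0.

rho = 1.0000, p = 0.000000, reject H0 at alpha = 0.05.


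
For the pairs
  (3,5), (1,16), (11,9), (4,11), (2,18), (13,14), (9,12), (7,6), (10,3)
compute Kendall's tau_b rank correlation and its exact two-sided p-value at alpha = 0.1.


Step 1: Enumerate the 36 unordered pairs (i,j) with i<j and classify each by sign(x_j-x_i) * sign(y_j-y_i).
  (1,2):dx=-2,dy=+11->D; (1,3):dx=+8,dy=+4->C; (1,4):dx=+1,dy=+6->C; (1,5):dx=-1,dy=+13->D
  (1,6):dx=+10,dy=+9->C; (1,7):dx=+6,dy=+7->C; (1,8):dx=+4,dy=+1->C; (1,9):dx=+7,dy=-2->D
  (2,3):dx=+10,dy=-7->D; (2,4):dx=+3,dy=-5->D; (2,5):dx=+1,dy=+2->C; (2,6):dx=+12,dy=-2->D
  (2,7):dx=+8,dy=-4->D; (2,8):dx=+6,dy=-10->D; (2,9):dx=+9,dy=-13->D; (3,4):dx=-7,dy=+2->D
  (3,5):dx=-9,dy=+9->D; (3,6):dx=+2,dy=+5->C; (3,7):dx=-2,dy=+3->D; (3,8):dx=-4,dy=-3->C
  (3,9):dx=-1,dy=-6->C; (4,5):dx=-2,dy=+7->D; (4,6):dx=+9,dy=+3->C; (4,7):dx=+5,dy=+1->C
  (4,8):dx=+3,dy=-5->D; (4,9):dx=+6,dy=-8->D; (5,6):dx=+11,dy=-4->D; (5,7):dx=+7,dy=-6->D
  (5,8):dx=+5,dy=-12->D; (5,9):dx=+8,dy=-15->D; (6,7):dx=-4,dy=-2->C; (6,8):dx=-6,dy=-8->C
  (6,9):dx=-3,dy=-11->C; (7,8):dx=-2,dy=-6->C; (7,9):dx=+1,dy=-9->D; (8,9):dx=+3,dy=-3->D
Step 2: C = 15, D = 21, total pairs = 36.
Step 3: tau = (C - D)/(n(n-1)/2) = (15 - 21)/36 = -0.166667.
Step 4: Exact two-sided p-value (enumerate n! = 362880 permutations of y under H0): p = 0.612202.
Step 5: alpha = 0.1. fail to reject H0.

tau_b = -0.1667 (C=15, D=21), p = 0.612202, fail to reject H0.


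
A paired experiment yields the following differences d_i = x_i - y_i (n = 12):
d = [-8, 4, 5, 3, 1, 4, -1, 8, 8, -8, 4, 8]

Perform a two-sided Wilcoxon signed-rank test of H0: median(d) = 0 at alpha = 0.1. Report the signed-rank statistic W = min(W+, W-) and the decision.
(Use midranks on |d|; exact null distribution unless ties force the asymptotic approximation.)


Step 1: Drop any zero differences (none here) and take |d_i|.
|d| = [8, 4, 5, 3, 1, 4, 1, 8, 8, 8, 4, 8]
Step 2: Midrank |d_i| (ties get averaged ranks).
ranks: |8|->10, |4|->5, |5|->7, |3|->3, |1|->1.5, |4|->5, |1|->1.5, |8|->10, |8|->10, |8|->10, |4|->5, |8|->10
Step 3: Attach original signs; sum ranks with positive sign and with negative sign.
W+ = 5 + 7 + 3 + 1.5 + 5 + 10 + 10 + 5 + 10 = 56.5
W- = 10 + 1.5 + 10 = 21.5
(Check: W+ + W- = 78 should equal n(n+1)/2 = 78.)
Step 4: Test statistic W = min(W+, W-) = 21.5.
Step 5: Ties in |d|, so use the tie-corrected normal approximation.
        E[W] = n(n+1)/4 = 12*13/4 = 39.
        Tie groups: |d|=1 (t=2), |d|=4 (t=3), |d|=8 (t=5); sum(t^3 - t) = 150.
        Var[W] = n(n+1)(2n+1)/24 - sum(t^3-t)/48 = 3900/24 - 150/48 = 159.375.
        z = (W - E[W]) / sqrt(Var[W]) = (21.5 - 39) / 12.6244 = -1.3862.
        Two-sided p = 2*Phi(z) = 0.165684.
Step 6: alpha = 0.1. fail to reject H0.

W+ = 56.5, W- = 21.5, W = min = 21.5, p = 0.165684, fail to reject H0.


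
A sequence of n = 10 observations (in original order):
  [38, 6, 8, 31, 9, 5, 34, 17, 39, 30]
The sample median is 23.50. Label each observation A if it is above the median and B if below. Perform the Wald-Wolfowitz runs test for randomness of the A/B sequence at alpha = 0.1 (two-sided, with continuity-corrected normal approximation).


Step 1: Compute median = 23.50; label A = above, B = below.
Labels in order: ABBABBABAA  (n_A = 5, n_B = 5)
Step 2: Count runs R = 7.
Step 3: Under H0 (random ordering), E[R] = 2*n_A*n_B/(n_A+n_B) + 1 = 2*5*5/10 + 1 = 6.0000.
        Var[R] = 2*n_A*n_B*(2*n_A*n_B - n_A - n_B) / ((n_A+n_B)^2 * (n_A+n_B-1)) = 2000/900 = 2.2222.
        SD[R] = 1.4907.
Step 4: Continuity-corrected z = (R - 0.5 - E[R]) / SD[R] = (7 - 0.5 - 6.0000) / 1.4907 = 0.3354.
Step 5: Two-sided p-value via normal approximation = 2*(1 - Phi(|z|)) = 0.737316.
Step 6: alpha = 0.1. fail to reject H0.

R = 7, z = 0.3354, p = 0.737316, fail to reject H0.


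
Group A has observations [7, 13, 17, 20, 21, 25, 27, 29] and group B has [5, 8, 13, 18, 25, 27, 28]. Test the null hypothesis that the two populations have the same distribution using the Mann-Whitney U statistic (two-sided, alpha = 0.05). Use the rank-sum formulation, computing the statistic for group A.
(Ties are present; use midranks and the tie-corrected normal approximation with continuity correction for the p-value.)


Step 1: Combine and sort all 15 observations; assign midranks.
sorted (value, group): (5,Y), (7,X), (8,Y), (13,X), (13,Y), (17,X), (18,Y), (20,X), (21,X), (25,X), (25,Y), (27,X), (27,Y), (28,Y), (29,X)
ranks: 5->1, 7->2, 8->3, 13->4.5, 13->4.5, 17->6, 18->7, 20->8, 21->9, 25->10.5, 25->10.5, 27->12.5, 27->12.5, 28->14, 29->15
Step 2: Rank sum for X: R1 = 2 + 4.5 + 6 + 8 + 9 + 10.5 + 12.5 + 15 = 67.5.
Step 3: U_X = R1 - n1(n1+1)/2 = 67.5 - 8*9/2 = 67.5 - 36 = 31.5.
       U_Y = n1*n2 - U_X = 56 - 31.5 = 24.5.
Step 4: Ties are present, so use the tie-corrected normal approximation (with continuity correction) for the p-value.
Step 5: p-value = 0.727753; compare to alpha = 0.05. fail to reject H0.

U_X = 31.5, p = 0.727753, fail to reject H0 at alpha = 0.05.


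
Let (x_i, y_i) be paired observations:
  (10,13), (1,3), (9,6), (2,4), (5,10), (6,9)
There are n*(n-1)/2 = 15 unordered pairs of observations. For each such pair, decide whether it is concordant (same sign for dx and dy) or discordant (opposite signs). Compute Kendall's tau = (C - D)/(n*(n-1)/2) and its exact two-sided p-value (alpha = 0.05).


Step 1: Enumerate the 15 unordered pairs (i,j) with i<j and classify each by sign(x_j-x_i) * sign(y_j-y_i).
  (1,2):dx=-9,dy=-10->C; (1,3):dx=-1,dy=-7->C; (1,4):dx=-8,dy=-9->C; (1,5):dx=-5,dy=-3->C
  (1,6):dx=-4,dy=-4->C; (2,3):dx=+8,dy=+3->C; (2,4):dx=+1,dy=+1->C; (2,5):dx=+4,dy=+7->C
  (2,6):dx=+5,dy=+6->C; (3,4):dx=-7,dy=-2->C; (3,5):dx=-4,dy=+4->D; (3,6):dx=-3,dy=+3->D
  (4,5):dx=+3,dy=+6->C; (4,6):dx=+4,dy=+5->C; (5,6):dx=+1,dy=-1->D
Step 2: C = 12, D = 3, total pairs = 15.
Step 3: tau = (C - D)/(n(n-1)/2) = (12 - 3)/15 = 0.600000.
Step 4: Exact two-sided p-value (enumerate n! = 720 permutations of y under H0): p = 0.136111.
Step 5: alpha = 0.05. fail to reject H0.

tau_b = 0.6000 (C=12, D=3), p = 0.136111, fail to reject H0.


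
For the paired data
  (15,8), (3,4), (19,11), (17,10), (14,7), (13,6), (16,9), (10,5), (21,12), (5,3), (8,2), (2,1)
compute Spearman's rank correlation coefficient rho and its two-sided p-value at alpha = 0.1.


Step 1: Rank x and y separately (midranks; no ties here).
rank(x): 15->8, 3->2, 19->11, 17->10, 14->7, 13->6, 16->9, 10->5, 21->12, 5->3, 8->4, 2->1
rank(y): 8->8, 4->4, 11->11, 10->10, 7->7, 6->6, 9->9, 5->5, 12->12, 3->3, 2->2, 1->1
Step 2: d_i = R_x(i) - R_y(i); compute d_i^2.
  (8-8)^2=0, (2-4)^2=4, (11-11)^2=0, (10-10)^2=0, (7-7)^2=0, (6-6)^2=0, (9-9)^2=0, (5-5)^2=0, (12-12)^2=0, (3-3)^2=0, (4-2)^2=4, (1-1)^2=0
sum(d^2) = 8.
Step 3: rho = 1 - 6*8 / (12*(12^2 - 1)) = 1 - 48/1716 = 0.972028.
Step 4: Under H0, t = rho * sqrt((n-2)/(1-rho^2)) = 13.0876 ~ t(10).
Step 5: Two-sided p-value from the t-distribution with 10 df = 0.000000.
Step 6: alpha = 0.1. reject H0.

rho = 0.9720, p = 0.000000, reject H0 at alpha = 0.1.


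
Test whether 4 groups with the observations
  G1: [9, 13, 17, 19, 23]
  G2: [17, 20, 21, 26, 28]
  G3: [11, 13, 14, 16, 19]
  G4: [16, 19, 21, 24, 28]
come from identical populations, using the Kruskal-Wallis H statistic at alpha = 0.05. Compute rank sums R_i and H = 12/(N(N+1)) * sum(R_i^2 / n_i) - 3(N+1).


Step 1: Combine all N = 20 observations and assign midranks.
sorted (value, group, rank): (9,G1,1), (11,G3,2), (13,G1,3.5), (13,G3,3.5), (14,G3,5), (16,G3,6.5), (16,G4,6.5), (17,G1,8.5), (17,G2,8.5), (19,G1,11), (19,G3,11), (19,G4,11), (20,G2,13), (21,G2,14.5), (21,G4,14.5), (23,G1,16), (24,G4,17), (26,G2,18), (28,G2,19.5), (28,G4,19.5)
Step 2: Sum ranks within each group.
R_1 = 40 (n_1 = 5)
R_2 = 73.5 (n_2 = 5)
R_3 = 28 (n_3 = 5)
R_4 = 68.5 (n_4 = 5)
Step 3: H = 12/(N(N+1)) * sum(R_i^2/n_i) - 3(N+1)
     = 12/(20*21) * (40^2/5 + 73.5^2/5 + 28^2/5 + 68.5^2/5) - 3*21
     = 0.028571 * 2495.7 - 63
     = 8.305714.
Step 4: Ties present; correction factor C = 1 - 54/(20^3 - 20) = 0.993233. Corrected H = 8.305714 / 0.993233 = 8.362301.
Step 5: Under H0, H ~ chi^2(3); p-value = 0.039088.
Step 6: alpha = 0.05. reject H0.

H = 8.3623, df = 3, p = 0.039088, reject H0.


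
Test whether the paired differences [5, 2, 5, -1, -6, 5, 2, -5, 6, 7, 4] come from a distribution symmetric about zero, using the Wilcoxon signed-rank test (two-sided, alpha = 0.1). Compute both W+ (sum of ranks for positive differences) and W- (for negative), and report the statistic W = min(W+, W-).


Step 1: Drop any zero differences (none here) and take |d_i|.
|d| = [5, 2, 5, 1, 6, 5, 2, 5, 6, 7, 4]
Step 2: Midrank |d_i| (ties get averaged ranks).
ranks: |5|->6.5, |2|->2.5, |5|->6.5, |1|->1, |6|->9.5, |5|->6.5, |2|->2.5, |5|->6.5, |6|->9.5, |7|->11, |4|->4
Step 3: Attach original signs; sum ranks with positive sign and with negative sign.
W+ = 6.5 + 2.5 + 6.5 + 6.5 + 2.5 + 9.5 + 11 + 4 = 49
W- = 1 + 9.5 + 6.5 = 17
(Check: W+ + W- = 66 should equal n(n+1)/2 = 66.)
Step 4: Test statistic W = min(W+, W-) = 17.
Step 5: Ties in |d|, so use the tie-corrected normal approximation.
        E[W] = n(n+1)/4 = 11*12/4 = 33.
        Tie groups: |d|=2 (t=2), |d|=5 (t=4), |d|=6 (t=2); sum(t^3 - t) = 72.
        Var[W] = n(n+1)(2n+1)/24 - sum(t^3-t)/48 = 3036/24 - 72/48 = 125.
        z = (W - E[W]) / sqrt(Var[W]) = (17 - 33) / 11.1803 = -1.4311.
        Two-sided p = 2*Phi(z) = 0.152406.
Step 6: alpha = 0.1. fail to reject H0.

W+ = 49, W- = 17, W = min = 17, p = 0.152406, fail to reject H0.


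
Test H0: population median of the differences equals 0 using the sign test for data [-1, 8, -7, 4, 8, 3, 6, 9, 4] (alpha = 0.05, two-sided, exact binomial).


Step 1: Discard zero differences. Original n = 9; n_eff = number of nonzero differences = 9.
Nonzero differences (with sign): -1, +8, -7, +4, +8, +3, +6, +9, +4
Step 2: Count signs: positive = 7, negative = 2.
Step 3: Under H0: P(positive) = 0.5, so the number of positives S ~ Bin(9, 0.5).
Step 4: Two-sided exact p-value = sum of Bin(9,0.5) probabilities at or below the observed probability = 0.179688.
Step 5: alpha = 0.05. fail to reject H0.

n_eff = 9, pos = 7, neg = 2, p = 0.179688, fail to reject H0.
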